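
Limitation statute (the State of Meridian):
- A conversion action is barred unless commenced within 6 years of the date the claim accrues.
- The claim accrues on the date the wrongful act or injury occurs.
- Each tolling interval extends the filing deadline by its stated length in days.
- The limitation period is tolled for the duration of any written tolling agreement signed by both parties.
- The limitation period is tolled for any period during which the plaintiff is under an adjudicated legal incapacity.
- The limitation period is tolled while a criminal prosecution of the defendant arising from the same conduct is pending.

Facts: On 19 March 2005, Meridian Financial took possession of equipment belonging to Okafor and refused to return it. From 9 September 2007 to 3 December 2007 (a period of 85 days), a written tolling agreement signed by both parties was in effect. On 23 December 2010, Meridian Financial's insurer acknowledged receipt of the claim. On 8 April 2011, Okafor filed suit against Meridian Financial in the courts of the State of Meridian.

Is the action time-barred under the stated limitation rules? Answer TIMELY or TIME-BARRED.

TIMELY

The claim accrued on 19 March 2005, the date of the act.
Adding the 6 years base period to 19 March 2005 gives a deadline of 19 March 2011, before any tolling.
Because the written tolling agreement ran from 9 September 2007 to 3 December 2007, the deadline is extended by 85 days to 12 June 2011.
None of the other events listed affects the running of the period under the stated rules.
Filing on 8 April 2011 beat the 12 June 2011 deadline — the action is timely.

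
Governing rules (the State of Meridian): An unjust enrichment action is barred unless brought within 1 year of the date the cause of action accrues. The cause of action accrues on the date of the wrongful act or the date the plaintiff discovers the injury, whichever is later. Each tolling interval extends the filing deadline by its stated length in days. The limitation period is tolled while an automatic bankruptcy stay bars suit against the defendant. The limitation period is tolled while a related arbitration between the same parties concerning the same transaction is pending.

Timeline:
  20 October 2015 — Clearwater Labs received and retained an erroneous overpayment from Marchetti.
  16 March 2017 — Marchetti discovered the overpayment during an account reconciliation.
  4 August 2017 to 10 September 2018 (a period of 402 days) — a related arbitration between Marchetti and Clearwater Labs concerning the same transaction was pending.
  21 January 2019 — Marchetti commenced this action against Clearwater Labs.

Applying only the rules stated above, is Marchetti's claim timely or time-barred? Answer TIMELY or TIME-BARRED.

TIMELY

Taking the later of the act (20 October 2015) and discovery (16 March 2017), the claim accrued on 16 March 2017.
1 year from 16 March 2017 is 16 March 2018.
The pending related arbitration from 4 August 2017 to 10 September 2018 tolled the period for 402 days, extending the deadline to 22 April 2019.
Marchetti filed on 21 January 2019, before the 22 April 2019 deadline, so the action is timely.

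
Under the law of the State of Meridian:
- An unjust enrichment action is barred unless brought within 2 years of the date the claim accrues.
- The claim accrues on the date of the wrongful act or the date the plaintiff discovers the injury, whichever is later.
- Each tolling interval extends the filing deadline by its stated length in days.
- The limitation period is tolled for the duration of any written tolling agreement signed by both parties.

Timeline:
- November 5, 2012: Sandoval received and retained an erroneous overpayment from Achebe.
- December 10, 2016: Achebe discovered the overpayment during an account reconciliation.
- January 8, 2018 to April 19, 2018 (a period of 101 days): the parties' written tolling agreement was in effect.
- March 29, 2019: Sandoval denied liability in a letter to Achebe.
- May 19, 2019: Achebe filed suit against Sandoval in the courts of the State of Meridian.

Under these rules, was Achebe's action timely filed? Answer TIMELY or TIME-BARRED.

The claim accrued on December 10, 2016 — the later of the November 5, 2012 act and the December 10, 2016 discovery.
Adding the 2 years base period to December 10, 2016 gives a deadline of December 10, 2018, before any tolling.
The written tolling agreement from January 8, 2018 to April 19, 2018 tolled the period for 101 days, extending the deadline to March 21, 2019.
The other events in the timeline have no effect on the limitation period under the stated rules.
Achebe filed on May 19, 2019, after the March 21, 2019 deadline, so the action is time-barred.

TIME-BARRED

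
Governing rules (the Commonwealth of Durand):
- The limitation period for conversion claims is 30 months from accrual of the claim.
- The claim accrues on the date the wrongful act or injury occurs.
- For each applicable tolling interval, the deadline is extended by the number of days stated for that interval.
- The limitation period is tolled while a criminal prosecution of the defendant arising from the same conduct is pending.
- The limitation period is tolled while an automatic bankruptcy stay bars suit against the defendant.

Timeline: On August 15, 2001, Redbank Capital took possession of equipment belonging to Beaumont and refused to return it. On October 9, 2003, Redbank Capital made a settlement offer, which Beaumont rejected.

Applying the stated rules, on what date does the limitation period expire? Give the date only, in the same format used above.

The limitation period began to run on August 15, 2001.
30 months from August 15, 2001 is February 15, 2004.
None of the other events listed affects the running of the period under the stated rules.

February 15, 2004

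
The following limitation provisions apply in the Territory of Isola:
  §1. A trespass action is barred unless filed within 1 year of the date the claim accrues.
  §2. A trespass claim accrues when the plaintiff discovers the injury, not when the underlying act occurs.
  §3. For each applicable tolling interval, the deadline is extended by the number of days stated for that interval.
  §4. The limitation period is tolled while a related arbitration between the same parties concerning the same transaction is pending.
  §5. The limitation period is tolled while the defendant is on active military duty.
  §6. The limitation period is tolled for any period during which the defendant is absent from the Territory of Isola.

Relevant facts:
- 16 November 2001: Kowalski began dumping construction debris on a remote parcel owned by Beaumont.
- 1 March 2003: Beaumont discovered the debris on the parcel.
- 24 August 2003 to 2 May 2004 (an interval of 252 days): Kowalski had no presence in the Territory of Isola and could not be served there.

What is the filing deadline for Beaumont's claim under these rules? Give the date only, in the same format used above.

8 November 2004

The claim did not accrue until Beaumont discovered the injury on 1 March 2003; the 16 November 2001 act date does not start the clock under the stated rule.
1 year from 1 March 2003 is 1 March 2004.
The defendant's absence from the jurisdiction from 24 August 2003 to 2 May 2004 tolled the period for 252 days, extending the deadline to 8 November 2004.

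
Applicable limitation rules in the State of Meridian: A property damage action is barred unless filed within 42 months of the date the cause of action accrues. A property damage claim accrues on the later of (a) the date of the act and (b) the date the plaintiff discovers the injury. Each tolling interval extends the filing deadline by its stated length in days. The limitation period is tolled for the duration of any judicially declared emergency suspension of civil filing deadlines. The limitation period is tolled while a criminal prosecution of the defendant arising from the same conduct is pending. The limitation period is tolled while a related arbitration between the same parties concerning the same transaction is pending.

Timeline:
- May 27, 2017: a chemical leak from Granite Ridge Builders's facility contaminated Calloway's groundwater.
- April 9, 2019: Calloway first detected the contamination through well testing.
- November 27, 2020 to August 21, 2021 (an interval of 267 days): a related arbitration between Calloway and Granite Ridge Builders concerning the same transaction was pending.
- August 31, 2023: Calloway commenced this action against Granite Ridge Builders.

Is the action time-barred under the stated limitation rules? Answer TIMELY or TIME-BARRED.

TIME-BARRED

The claim accrued on April 9, 2019 — the later of the May 27, 2017 act and the April 9, 2019 discovery.
Adding the 42 months base period to April 9, 2019 gives a deadline of October 9, 2022, before any tolling.
The period was tolled for 267 days by the pending related arbitration (November 27, 2020 to August 21, 2021), pushing the deadline to July 3, 2023.
Filing on August 31, 2023 missed the July 3, 2023 deadline — the action is time-barred.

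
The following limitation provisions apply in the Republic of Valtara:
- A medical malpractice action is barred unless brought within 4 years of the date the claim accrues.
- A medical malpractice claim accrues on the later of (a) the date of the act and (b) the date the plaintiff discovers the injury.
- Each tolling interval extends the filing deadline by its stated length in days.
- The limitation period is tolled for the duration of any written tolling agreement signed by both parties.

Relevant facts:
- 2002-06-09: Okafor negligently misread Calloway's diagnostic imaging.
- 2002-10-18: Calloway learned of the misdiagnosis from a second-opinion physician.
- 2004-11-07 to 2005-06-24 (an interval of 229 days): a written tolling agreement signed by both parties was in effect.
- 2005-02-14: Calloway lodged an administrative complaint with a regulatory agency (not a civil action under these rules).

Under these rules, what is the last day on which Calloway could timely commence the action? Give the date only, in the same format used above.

Because discovery on 2002-10-18 post-dates the 2002-06-09 act, accrual under the later-of rule falls on 2002-10-18.
The untolled deadline — 4 years after 2002-10-18 — is 2006-10-18.
The period was tolled for 229 days by the written tolling agreement (2004-11-07 to 2005-06-24), pushing the deadline to 2007-06-04.
The other events in the timeline have no effect on the limitation period under the stated rules.

2007-06-04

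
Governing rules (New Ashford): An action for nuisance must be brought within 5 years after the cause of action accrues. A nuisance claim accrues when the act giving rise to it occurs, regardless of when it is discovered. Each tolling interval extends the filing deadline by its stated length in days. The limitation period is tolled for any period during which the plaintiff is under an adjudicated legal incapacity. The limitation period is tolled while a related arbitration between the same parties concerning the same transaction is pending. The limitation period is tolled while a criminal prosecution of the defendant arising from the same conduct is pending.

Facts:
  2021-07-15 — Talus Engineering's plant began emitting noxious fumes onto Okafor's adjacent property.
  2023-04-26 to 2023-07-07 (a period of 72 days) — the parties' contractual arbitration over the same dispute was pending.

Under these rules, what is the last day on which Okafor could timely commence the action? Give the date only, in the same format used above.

The limitation period began to run on 2021-07-15.
Adding the 5 years base period to 2021-07-15 gives a deadline of 2026-07-15, before any tolling.
The pending related arbitration from 2023-04-26 to 2023-07-07 tolled the period for 72 days, extending the deadline to 2026-09-25.

2026-09-25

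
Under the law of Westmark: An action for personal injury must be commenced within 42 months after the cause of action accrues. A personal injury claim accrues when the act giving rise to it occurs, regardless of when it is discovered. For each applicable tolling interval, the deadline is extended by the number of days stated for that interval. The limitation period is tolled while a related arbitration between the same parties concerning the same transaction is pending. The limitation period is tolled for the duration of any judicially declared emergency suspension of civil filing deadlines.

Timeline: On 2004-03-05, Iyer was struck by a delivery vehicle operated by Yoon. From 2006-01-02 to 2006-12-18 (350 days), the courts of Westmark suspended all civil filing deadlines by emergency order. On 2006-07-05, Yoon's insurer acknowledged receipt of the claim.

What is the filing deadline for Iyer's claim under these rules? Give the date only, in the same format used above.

The cause of action accrued on 2004-03-05, the date of the act.
Adding the 42 months base period to 2004-03-05 gives a deadline of 2007-09-05, before any tolling.
The period was tolled for 350 days by the emergency suspension of filing deadlines (2006-01-02 to 2006-12-18), pushing the deadline to 2008-08-20.
None of the other events listed affects the running of the period under the stated rules.

2008-08-20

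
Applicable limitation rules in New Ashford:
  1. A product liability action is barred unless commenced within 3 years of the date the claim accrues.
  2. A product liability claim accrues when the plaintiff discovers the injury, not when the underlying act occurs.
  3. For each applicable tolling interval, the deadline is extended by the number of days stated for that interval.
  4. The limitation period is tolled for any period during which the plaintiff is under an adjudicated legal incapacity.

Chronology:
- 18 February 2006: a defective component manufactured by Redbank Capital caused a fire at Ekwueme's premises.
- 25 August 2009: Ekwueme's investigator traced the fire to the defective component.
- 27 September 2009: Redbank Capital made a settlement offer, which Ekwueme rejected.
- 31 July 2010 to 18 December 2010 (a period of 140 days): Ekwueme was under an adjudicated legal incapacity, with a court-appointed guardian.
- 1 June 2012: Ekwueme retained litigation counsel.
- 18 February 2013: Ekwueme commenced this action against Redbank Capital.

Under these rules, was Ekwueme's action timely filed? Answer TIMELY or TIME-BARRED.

TIME-BARRED

Accrual is tied to discovery, so the period began on 25 August 2009 rather than on 18 February 2006 when the act occurred.
Adding the 3 years base period to 25 August 2009 gives a deadline of 25 August 2012, before any tolling.
Because the plaintiff's legal incapacity ran from 31 July 2010 to 18 December 2010, the deadline is extended by 140 days to 12 January 2013.
Nothing else in the chronology tolls or restarts the period.
Ekwueme filed on 18 February 2013, after the 12 January 2013 deadline, so the action is time-barred.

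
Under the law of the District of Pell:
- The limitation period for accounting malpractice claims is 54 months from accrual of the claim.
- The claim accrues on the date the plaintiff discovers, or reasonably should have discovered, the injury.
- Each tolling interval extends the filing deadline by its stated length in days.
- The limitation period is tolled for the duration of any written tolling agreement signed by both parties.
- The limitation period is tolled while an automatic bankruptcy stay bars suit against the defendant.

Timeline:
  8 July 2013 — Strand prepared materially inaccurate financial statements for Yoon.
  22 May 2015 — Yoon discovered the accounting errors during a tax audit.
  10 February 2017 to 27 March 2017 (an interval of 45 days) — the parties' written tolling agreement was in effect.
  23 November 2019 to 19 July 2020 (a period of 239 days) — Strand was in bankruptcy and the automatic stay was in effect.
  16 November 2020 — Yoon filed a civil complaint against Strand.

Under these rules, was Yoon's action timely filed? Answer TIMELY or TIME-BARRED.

TIME-BARRED

Under the discovery rule, the claim accrued on 22 May 2015, when Yoon discovered the injury — not on the 8 July 2013 date of the underlying act.
The untolled deadline — 54 months after 22 May 2015 — is 22 November 2019.
The written tolling agreement from 10 February 2017 to 27 March 2017 tolled the period for 45 days, extending the deadline to 6 January 2020.
The period was tolled for 239 days by the automatic bankruptcy stay (23 November 2019 to 19 July 2020), pushing the deadline to 1 September 2020.
The 16 November 2020 filing falls after the 1 September 2020 deadline; the claim is time-barred.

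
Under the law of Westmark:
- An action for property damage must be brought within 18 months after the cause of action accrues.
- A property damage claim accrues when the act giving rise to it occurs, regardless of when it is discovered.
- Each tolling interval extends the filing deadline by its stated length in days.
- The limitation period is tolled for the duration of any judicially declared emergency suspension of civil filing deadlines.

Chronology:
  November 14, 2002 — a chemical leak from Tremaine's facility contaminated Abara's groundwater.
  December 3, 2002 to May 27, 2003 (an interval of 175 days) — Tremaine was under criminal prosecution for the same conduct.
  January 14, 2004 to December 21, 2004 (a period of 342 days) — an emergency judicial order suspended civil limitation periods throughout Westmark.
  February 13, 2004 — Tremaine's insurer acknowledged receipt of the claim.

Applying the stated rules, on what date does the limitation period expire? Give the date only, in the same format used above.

The cause of action accrued on November 14, 2002, the date of the act.
Adding the 18 months base period to November 14, 2002 gives a deadline of May 14, 2004, before any tolling.
The period was tolled for 342 days by the emergency suspension of filing deadlines (January 14, 2004 to December 21, 2004), pushing the deadline to April 21, 2005.
The pending criminal prosecution from December 3, 2002 to May 27, 2003 does not toll the period, because no stated rule makes a criminal prosecution a tolling event.
None of the other events listed affects the running of the period under the stated rules.

April 21, 2005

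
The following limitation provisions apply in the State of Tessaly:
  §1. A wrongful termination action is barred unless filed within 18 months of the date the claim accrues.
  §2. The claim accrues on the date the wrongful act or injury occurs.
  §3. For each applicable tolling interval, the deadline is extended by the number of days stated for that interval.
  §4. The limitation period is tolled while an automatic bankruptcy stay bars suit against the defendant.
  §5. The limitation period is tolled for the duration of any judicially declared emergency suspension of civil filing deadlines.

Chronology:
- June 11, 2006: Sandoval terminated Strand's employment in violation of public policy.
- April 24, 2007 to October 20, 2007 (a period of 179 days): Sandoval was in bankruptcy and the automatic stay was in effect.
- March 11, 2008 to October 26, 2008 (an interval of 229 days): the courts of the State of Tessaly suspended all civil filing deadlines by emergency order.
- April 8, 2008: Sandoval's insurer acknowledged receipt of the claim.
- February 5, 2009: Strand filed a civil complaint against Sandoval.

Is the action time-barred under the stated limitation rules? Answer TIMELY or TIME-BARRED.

TIME-BARRED

The limitation period began to run on June 11, 2006.
18 months from June 11, 2006 is December 11, 2007.
The period was tolled for 179 days by the automatic bankruptcy stay (April 24, 2007 to October 20, 2007), pushing the deadline to June 7, 2008.
The emergency suspension of filing deadlines from March 11, 2008 to October 26, 2008 tolled the period for 229 days, extending the deadline to January 22, 2009.
None of the other events listed affects the running of the period under the stated rules.
Filing on February 5, 2009 missed the January 22, 2009 deadline — the action is time-barred.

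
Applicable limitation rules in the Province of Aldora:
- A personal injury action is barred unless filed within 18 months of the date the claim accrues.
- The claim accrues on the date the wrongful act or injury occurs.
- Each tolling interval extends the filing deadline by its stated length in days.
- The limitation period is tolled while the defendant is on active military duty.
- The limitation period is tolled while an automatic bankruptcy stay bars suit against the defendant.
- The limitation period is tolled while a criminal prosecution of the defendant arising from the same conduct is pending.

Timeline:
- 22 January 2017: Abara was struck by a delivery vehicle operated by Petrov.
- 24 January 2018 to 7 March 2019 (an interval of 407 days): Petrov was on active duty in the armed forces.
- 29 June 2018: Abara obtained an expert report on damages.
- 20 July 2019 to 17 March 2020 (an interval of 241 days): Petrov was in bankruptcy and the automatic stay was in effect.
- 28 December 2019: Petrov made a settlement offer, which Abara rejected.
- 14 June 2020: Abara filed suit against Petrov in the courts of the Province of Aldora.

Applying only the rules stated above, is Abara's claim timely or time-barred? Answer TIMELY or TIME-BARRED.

TIME-BARRED

The claim accrued on 22 January 2017, when the wrongful act occurred.
The untolled deadline — 18 months after 22 January 2017 — is 22 July 2018.
The period was tolled for 407 days by the defendant's active military service (24 January 2018 to 7 March 2019), pushing the deadline to 2 September 2019.
Because the automatic bankruptcy stay ran from 20 July 2019 to 17 March 2020, the deadline is extended by 241 days to 30 April 2020.
Nothing else in the chronology tolls or restarts the period.
Abara filed on 14 June 2020, after the 30 April 2020 deadline, so the action is time-barred.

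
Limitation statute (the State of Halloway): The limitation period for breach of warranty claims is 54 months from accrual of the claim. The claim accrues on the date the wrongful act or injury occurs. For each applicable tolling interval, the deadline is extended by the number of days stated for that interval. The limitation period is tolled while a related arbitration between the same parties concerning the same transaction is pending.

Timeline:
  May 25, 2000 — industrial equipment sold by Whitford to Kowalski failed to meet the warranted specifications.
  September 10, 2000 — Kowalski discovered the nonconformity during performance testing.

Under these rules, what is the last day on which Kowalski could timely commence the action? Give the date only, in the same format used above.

Accrual is governed by the date of the act, so the period began to run on May 25, 2000; the later discovery on September 10, 2000 is irrelevant under the stated rule.
54 months from May 25, 2000 is November 25, 2004.

November 25, 2004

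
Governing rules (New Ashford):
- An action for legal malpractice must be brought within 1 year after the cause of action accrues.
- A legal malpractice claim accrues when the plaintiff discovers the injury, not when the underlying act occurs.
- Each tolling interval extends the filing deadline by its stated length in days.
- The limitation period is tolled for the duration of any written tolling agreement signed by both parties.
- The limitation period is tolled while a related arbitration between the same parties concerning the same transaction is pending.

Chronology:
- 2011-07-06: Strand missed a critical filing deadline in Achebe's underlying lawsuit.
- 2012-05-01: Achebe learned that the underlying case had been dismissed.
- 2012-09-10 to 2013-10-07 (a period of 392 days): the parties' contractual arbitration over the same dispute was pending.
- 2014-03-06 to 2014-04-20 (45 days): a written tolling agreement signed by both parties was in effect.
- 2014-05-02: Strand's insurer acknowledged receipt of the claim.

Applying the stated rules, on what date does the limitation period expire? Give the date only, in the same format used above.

The claim did not accrue until Achebe discovered the injury on 2012-05-01; the 2011-07-06 act date does not start the clock under the stated rule.
Adding the 1 year base period to 2012-05-01 gives a deadline of 2013-05-01, before any tolling.
The period was tolled for 392 days by the pending related arbitration (2012-09-10 to 2013-10-07), pushing the deadline to 2014-05-28.
The written tolling agreement from 2014-03-06 to 2014-04-20 tolled the period for 45 days, extending the deadline to 2014-07-12.
Nothing else in the chronology tolls or restarts the period.

2014-07-12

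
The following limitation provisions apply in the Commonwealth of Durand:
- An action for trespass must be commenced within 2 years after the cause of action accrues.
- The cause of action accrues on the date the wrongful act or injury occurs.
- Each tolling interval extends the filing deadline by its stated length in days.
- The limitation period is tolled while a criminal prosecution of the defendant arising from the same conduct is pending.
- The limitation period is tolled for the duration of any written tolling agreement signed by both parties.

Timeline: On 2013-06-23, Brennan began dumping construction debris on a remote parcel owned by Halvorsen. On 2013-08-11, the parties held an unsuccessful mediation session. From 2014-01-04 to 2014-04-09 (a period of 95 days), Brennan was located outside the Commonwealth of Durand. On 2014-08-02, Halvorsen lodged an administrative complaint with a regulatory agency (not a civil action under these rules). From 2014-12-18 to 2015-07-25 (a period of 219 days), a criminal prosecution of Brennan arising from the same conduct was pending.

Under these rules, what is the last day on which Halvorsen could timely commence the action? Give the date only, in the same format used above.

2016-01-28

The cause of action accrued on 2013-06-23, the date of the act.
Adding the 2 years base period to 2013-06-23 gives a deadline of 2015-06-23, before any tolling.
The period was tolled for 219 days by the pending criminal prosecution (2014-12-18 to 2015-07-25), pushing the deadline to 2016-01-28.
Although the defendant's absence ran from 2014-01-04 to 2014-04-09, the stated rules do not make that a tolling event, so it is disregarded.
The other events in the timeline have no effect on the limitation period under the stated rules.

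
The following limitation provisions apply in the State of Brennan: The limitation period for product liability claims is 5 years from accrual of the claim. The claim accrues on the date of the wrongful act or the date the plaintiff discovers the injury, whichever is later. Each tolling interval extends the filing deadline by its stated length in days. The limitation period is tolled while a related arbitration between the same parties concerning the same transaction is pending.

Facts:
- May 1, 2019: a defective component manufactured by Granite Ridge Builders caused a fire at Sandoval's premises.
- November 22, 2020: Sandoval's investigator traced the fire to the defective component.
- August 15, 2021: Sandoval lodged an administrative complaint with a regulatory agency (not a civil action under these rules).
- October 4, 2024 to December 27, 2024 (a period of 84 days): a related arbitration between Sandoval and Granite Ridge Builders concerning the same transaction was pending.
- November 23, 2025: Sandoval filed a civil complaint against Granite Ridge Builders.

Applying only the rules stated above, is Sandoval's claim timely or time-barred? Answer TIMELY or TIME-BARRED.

TIMELY

Because discovery on November 22, 2020 post-dates the May 1, 2019 act, accrual under the later-of rule falls on November 22, 2020.
Adding the 5 years base period to November 22, 2020 gives a deadline of November 22, 2025, before any tolling.
The period was tolled for 84 days by the pending related arbitration (October 4, 2024 to December 27, 2024), pushing the deadline to February 14, 2026.
Nothing else in the chronology tolls or restarts the period.
Filing on November 23, 2025 beat the February 14, 2026 deadline — the action is timely.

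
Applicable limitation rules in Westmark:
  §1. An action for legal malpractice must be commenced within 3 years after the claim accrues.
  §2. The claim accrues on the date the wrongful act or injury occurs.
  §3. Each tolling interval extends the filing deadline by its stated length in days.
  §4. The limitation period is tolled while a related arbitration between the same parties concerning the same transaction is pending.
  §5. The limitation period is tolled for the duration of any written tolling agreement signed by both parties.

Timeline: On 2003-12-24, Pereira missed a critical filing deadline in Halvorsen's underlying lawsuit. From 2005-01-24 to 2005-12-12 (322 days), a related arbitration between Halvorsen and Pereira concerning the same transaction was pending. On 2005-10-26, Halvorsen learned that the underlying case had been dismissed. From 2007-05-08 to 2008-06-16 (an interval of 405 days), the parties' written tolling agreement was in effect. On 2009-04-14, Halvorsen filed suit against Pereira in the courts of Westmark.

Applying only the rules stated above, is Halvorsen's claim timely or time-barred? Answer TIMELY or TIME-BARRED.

TIME-BARRED

Accrual is governed by the date of the act, so the period began to run on 2003-12-24; the later discovery on 2005-10-26 is irrelevant under the stated rule.
3 years from 2003-12-24 is 2006-12-24.
Because the pending related arbitration ran from 2005-01-24 to 2005-12-12, the deadline is extended by 322 days to 2007-11-11.
The period was tolled for 405 days by the written tolling agreement (2007-05-08 to 2008-06-16), pushing the deadline to 2008-12-20.
Halvorsen filed on 2009-04-14, after the 2008-12-20 deadline, so the action is time-barred.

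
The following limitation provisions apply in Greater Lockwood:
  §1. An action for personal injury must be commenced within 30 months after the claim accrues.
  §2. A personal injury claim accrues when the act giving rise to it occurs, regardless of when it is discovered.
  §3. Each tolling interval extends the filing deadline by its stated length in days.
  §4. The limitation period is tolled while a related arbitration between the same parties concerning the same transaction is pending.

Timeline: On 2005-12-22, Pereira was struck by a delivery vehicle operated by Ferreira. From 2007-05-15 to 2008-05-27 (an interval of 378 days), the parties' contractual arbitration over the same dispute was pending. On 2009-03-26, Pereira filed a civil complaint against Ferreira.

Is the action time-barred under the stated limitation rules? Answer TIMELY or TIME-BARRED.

The limitation period began to run on 2005-12-22.
Adding the 30 months base period to 2005-12-22 gives a deadline of 2008-06-22, before any tolling.
Because the pending related arbitration ran from 2007-05-15 to 2008-05-27, the deadline is extended by 378 days to 2009-07-05.
Filing on 2009-03-26 beat the 2009-07-05 deadline — the action is timely.

TIMELY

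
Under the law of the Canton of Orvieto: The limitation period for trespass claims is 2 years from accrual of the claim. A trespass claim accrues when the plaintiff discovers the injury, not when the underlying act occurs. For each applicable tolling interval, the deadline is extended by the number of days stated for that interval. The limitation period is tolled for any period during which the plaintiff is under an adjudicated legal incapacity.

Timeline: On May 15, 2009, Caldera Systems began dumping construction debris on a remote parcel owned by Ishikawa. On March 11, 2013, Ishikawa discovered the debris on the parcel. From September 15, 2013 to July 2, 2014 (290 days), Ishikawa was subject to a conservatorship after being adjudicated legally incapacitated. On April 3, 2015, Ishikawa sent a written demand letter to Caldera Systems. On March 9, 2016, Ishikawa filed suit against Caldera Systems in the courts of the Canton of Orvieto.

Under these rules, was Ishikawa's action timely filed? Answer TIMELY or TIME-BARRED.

Accrual is tied to discovery, so the period began on March 11, 2013 rather than on May 15, 2009 when the act occurred.
Adding the 2 years base period to March 11, 2013 gives a deadline of March 11, 2015, before any tolling.
The plaintiff's legal incapacity from September 15, 2013 to July 2, 2014 tolled the period for 290 days, extending the deadline to December 26, 2015.
The other events in the timeline have no effect on the limitation period under the stated rules.
Ishikawa filed on March 9, 2016, after the December 26, 2015 deadline, so the action is time-barred.

TIME-BARRED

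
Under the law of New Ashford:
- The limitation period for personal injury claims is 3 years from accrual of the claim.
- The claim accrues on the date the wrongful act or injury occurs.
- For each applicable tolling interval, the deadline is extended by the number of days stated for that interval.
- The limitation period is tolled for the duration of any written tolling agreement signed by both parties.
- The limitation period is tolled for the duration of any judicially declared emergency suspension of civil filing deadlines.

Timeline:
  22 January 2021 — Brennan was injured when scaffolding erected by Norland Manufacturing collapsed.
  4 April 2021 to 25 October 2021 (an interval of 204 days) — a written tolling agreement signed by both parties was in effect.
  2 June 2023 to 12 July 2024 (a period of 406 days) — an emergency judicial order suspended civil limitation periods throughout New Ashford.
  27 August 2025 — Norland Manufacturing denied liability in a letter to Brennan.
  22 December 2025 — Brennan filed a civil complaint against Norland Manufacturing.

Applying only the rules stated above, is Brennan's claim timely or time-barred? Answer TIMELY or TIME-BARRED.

The claim accrued on 22 January 2021, when the wrongful act occurred.
The untolled deadline — 3 years after 22 January 2021 — is 22 January 2024.
Because the written tolling agreement ran from 4 April 2021 to 25 October 2021, the deadline is extended by 204 days to 13 August 2024.
The period was tolled for 406 days by the emergency suspension of filing deadlines (2 June 2023 to 12 July 2024), pushing the deadline to 23 September 2025.
None of the other events listed affects the running of the period under the stated rules.
The 22 December 2025 filing falls after the 23 September 2025 deadline; the claim is time-barred.

TIME-BARRED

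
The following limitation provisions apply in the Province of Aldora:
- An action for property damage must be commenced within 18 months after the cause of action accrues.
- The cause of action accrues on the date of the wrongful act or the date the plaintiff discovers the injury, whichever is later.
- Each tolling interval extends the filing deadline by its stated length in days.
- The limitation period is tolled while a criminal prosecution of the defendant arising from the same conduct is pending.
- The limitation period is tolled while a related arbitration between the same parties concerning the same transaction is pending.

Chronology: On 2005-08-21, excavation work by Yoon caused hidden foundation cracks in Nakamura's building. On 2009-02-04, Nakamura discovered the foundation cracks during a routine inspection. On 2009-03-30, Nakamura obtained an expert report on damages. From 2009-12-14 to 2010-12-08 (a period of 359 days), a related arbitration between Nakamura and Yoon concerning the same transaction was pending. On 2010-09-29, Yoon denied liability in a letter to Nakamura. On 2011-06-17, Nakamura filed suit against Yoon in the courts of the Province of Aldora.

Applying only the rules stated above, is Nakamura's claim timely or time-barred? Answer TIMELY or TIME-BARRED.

TIMELY

Taking the later of the act (2005-08-21) and discovery (2009-02-04), the claim accrued on 2009-02-04.
Adding the 18 months base period to 2009-02-04 gives a deadline of 2010-08-04, before any tolling.
Because the pending related arbitration ran from 2009-12-14 to 2010-12-08, the deadline is extended by 359 days to 2011-07-29.
None of the other events listed affects the running of the period under the stated rules.
Nakamura filed on 2011-06-17, before the 2011-07-29 deadline, so the action is timely.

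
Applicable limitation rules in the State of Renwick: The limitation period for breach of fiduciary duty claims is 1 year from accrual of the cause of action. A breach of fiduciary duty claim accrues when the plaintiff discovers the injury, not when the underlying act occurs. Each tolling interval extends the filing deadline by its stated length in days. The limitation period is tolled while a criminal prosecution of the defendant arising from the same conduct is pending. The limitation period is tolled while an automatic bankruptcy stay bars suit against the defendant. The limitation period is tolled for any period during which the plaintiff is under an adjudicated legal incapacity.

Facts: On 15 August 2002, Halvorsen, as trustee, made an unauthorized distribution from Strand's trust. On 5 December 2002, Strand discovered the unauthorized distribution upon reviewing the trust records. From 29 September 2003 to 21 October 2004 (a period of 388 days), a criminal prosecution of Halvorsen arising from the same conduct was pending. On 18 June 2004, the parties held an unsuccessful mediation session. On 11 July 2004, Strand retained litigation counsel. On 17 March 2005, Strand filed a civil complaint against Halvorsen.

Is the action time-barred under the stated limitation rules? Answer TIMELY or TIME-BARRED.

TIME-BARRED

Accrual is tied to discovery, so the period began on 5 December 2002 rather than on 15 August 2002 when the act occurred.
Adding the 1 year base period to 5 December 2002 gives a deadline of 5 December 2003, before any tolling.
The period was tolled for 388 days by the pending criminal prosecution (29 September 2003 to 21 October 2004), pushing the deadline to 27 December 2004.
None of the other events listed affects the running of the period under the stated rules.
Filing on 17 March 2005 missed the 27 December 2004 deadline — the action is time-barred.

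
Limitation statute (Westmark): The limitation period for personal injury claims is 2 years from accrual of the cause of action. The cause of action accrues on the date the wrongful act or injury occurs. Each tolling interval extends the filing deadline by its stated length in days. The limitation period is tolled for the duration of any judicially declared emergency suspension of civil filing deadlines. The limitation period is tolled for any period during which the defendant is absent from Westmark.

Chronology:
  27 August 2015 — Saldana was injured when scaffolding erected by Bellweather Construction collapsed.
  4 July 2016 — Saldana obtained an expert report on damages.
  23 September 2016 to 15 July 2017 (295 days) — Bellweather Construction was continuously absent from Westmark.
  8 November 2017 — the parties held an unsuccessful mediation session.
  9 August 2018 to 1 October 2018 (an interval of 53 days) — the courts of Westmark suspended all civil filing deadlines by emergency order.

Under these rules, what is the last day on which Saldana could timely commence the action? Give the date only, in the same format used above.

18 June 2018

The cause of action accrued on 27 August 2015, the date of the act.
Adding the 2 years base period to 27 August 2015 gives a deadline of 27 August 2017, before any tolling.
The period was tolled for 295 days by the defendant's absence from the jurisdiction (23 September 2016 to 15 July 2017), pushing the deadline to 18 June 2018.
The emergency suspension of filing deadlines starting 9 August 2018 came too late — the period had run on 18 June 2018 — and so does not extend the deadline.
The other events in the timeline have no effect on the limitation period under the stated rules.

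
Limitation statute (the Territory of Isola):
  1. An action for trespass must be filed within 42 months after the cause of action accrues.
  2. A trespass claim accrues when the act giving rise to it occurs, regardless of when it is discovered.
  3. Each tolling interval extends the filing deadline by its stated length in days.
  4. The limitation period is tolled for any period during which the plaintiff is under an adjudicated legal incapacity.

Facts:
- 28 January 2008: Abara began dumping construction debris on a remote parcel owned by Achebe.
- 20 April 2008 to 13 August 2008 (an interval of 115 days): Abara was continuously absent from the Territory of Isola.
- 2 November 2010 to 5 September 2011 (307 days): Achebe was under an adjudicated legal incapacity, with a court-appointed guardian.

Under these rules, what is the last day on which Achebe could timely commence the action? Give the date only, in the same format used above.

The cause of action accrued on 28 January 2008, the date of the act.
Adding the 42 months base period to 28 January 2008 gives a deadline of 28 July 2011, before any tolling.
The period was tolled for 307 days by the plaintiff's legal incapacity (2 November 2010 to 5 September 2011), pushing the deadline to 30 May 2012.
No stated provision tolls the period for the defendant's absence, so the interval from 20 April 2008 to 13 August 2008 has no effect on the deadline.

30 May 2012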